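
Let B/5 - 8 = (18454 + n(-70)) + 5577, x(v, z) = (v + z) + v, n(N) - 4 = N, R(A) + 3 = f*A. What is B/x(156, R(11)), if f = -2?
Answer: 119865/287 ≈ 417.65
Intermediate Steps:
R(A) = -3 - 2*A
n(N) = 4 + N
x(v, z) = z + 2*v
B = 119865 (B = 40 + 5*((18454 + (4 - 70)) + 5577) = 40 + 5*((18454 - 66) + 5577) = 40 + 5*(18388 + 5577) = 40 + 5*23965 = 40 + 119825 = 119865)
B/x(156, R(11)) = 119865/((-3 - 2*11) + 2*156) = 119865/((-3 - 22) + 312) = 119865/(-25 + 312) = 119865/287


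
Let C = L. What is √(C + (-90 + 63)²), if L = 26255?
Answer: 2*√6746 ≈ 164.27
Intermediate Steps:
C = 26255
√(C + (-90 + 63)²) = √(26255 + (-90 + 63)²) = √(26255 + (-27)²) = √(26255 + 729) = √26984 = 2*√6746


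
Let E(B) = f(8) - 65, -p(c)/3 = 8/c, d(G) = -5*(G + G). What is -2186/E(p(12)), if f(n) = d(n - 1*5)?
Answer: 2186/95 ≈ 23.011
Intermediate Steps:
d(G) = -10*G
f(n) = 50 - 10*n (f(n) = -10*(n - 1*5) = -10*(n - 5) = -10*(-5 + n) = 50 - 10*n)
p(c) = -24/c
E(B) = -95 (E(B) = (50 - 10*8) - 65 = (50 - 80) - 65 = -30 - 65 = -95)
-2186/E(p(12)) = -2186/(-95) = -2186*(-1/95) = 2186/95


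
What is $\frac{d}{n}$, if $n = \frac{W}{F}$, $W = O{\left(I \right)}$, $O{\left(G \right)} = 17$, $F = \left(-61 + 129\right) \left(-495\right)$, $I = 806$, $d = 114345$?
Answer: $-226403100$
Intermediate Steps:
$F = -33660$ ($F = 68 \left(-495\right) = -33660$)
$W = 17$
$n = - \frac{1}{1980}$ ($n = \frac{17}{-33660} = 17 \left(- \frac{1}{33660}\right) = - \frac{1}{1980} \approx -0.00050505$)
$\frac{d}{n} = \frac{114345}{- \frac{1}{1980}} = 114345 \left(-1980\right) = -226403100$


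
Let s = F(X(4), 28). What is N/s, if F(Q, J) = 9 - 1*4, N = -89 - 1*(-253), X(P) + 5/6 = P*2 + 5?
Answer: 164/5 ≈ 32.800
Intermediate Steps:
X(P) = 25/6 + 2*P (X(P) = -5/6 + (P*2 + 5) = -5/6 + (2*P + 5) = -5/6 + (5 + 2*P) = 25/6 + 2*P)
N = 164 (N = -89 + 253 = 164)
F(Q, J) = 5 (F(Q, J) = 9 - 4 = 5)
s = 5
N/s = 164/5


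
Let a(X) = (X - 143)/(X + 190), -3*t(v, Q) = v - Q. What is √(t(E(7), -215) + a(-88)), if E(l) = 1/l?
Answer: I*√4190466/238 ≈ 8.6011*I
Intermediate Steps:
t(v, Q) = -v/3 + Q/3 (t(v, Q) = -(v - Q)/3 = -v/3 + Q/3)
a(X) = (-143 + X)/(190 + X)
√(t(E(7), -215) + a(-88)) = √((-⅓/7 + (⅓)*(-215)) + (-143 - 88)/(190 - 88)) = √((-⅓*⅐ - 215/3) - 231/102) = √((-1/21 - 215/3) + (1/102)*(-231)) = √(-502/7 - 77/34) = √(-17607/238) = I*√4190466/238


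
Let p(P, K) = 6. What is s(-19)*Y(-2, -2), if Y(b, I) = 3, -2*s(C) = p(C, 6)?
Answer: -9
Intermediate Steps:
s(C) = -3 (s(C) = -½*6 = -3)
s(-19)*Y(-2, -2) = -3*3 = -9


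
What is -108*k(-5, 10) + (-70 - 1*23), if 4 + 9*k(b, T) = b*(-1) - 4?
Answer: -57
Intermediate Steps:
k(b, T) = -8/9 - b/9 (k(b, T) = -4/9 + (b*(-1) - 4)/9 = -4/9 + (-b - 4)/9 = -4/9 + (-4 - b)/9 = -4/9 + (-4/9 - b/9) = -8/9 - b/9)
-108*k(-5, 10) + (-70 - 1*23) = -108*(-8/9 - ⅑*(-5)) + (-70 - 1*23) = -108*(-8/9 + 5/9) + (-70 - 23) = -108*(-⅓) - 93 = 36 - 93 = -57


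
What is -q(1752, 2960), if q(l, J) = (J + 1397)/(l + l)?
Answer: -4357/3504 ≈ -1.2434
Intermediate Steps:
q(l, J) = (1397 + J)/(2*l) (q(l, J) = (1397 + J)/((2*l)) = (1397 + J)*(1/(2*l)) = (1397 + J)/(2*l))
-q(1752, 2960) = -(1397 + 2960)/(2*1752) = -4357/(2*1752) = -1*4357/3504 = -4357/3504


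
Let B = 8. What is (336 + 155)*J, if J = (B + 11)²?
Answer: 177251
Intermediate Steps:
J = 361 (J = (8 + 11)² = 19² = 361)
(336 + 155)*J = (336 + 155)*361 = 491*361 = 177251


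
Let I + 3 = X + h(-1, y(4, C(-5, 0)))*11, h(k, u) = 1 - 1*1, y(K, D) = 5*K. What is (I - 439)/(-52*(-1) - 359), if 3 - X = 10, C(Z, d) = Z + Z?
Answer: 449/307 ≈ 1.4625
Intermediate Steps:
C(Z, d) = 2*Z
h(k, u) = 0 (h(k, u) = 1 - 1 = 0)
X = -7 (X = 3 - 1*10 = 3 - 10 = -7)
I = -10 (I = -3 + (-7 + 0*11) = -3 + (-7 + 0) = -3 - 7 = -10)
(I - 439)/(-52*(-1) - 359) = (-10 - 439)/(-52*(-1) - 359) = -449/(52 - 359) = -449/(-307) = -449*(-1/307) = 449/307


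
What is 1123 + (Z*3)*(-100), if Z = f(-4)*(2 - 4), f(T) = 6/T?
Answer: 223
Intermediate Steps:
Z = 3 (Z = (6/(-4))*(2 - 4) = (6*(-¼))*(-2) = -3/2*(-2) = 3)
1123 + (Z*3)*(-100) = 1123 + (3*3)*(-100) = 1123 + 9*(-100) = 1123 - 900 = 223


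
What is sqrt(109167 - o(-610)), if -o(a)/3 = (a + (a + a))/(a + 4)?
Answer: 3*sqrt(123744998)/101 ≈ 330.42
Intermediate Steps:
o(a) = -9*a/(4 + a) (o(a) = -3*(a + (a + a))/(a + 4) = -3*(a + 2*a)/(4 + a) = -3*3*a/(4 + a) = -9*a/(4 + a))
sqrt(109167 - o(-610)) = sqrt(109167 - (-9)*(-610)/(4 - 610)) = sqrt(109167 - (-9)*(-610)/(-606)) = sqrt(109167 - (-9)*(-610)*(-1)/606) = sqrt(109167 - 1*(-915/101)) = sqrt(109167 + 915/101) = sqrt(11026782/101) = 3*sqrt(123744998)/101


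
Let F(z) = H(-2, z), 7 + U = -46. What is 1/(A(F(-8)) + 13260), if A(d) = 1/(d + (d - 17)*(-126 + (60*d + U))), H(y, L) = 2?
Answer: 887/11761621 ≈ 7.5415e-5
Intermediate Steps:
U = -53 (U = -7 - 46 = -53)
F(z) = 2
A(d) = 1/(d + (-179 + 60*d)*(-17 + d)) (A(d) = 1/(d + (d - 17)*(-126 + (60*d - 53))) = 1/(d + (-17 + d)*(-126 + (-53 + 60*d))) = 1/(d + (-17 + d)*(-179 + 60*d)) = 1/(d + (-179 + 60*d)*(-17 + d)))
1/(A(F(-8)) + 13260) = 1/(1/(3043 - 1198*2 + 60*2²) + 13260) = 1/(1/(3043 - 2396 + 60*4) + 13260) = 1/(1/(3043 - 2396 + 240) + 13260) = 1/(1/887 + 13260) = 1/(11761621/887) = 887/11761621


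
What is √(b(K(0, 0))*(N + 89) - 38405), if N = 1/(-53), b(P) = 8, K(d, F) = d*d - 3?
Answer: I*√105880061/53 ≈ 194.15*I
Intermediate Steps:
K(d, F) = -3 + d² (K(d, F) = d² - 3 = -3 + d²)
N = -1/53 (N = 1*(-1/53) = -1/53 ≈ -0.018868)
√(b(K(0, 0))*(N + 89) - 38405) = √(8*(-1/53 + 89) - 38405) = √(8*(4716/53) - 38405) = √(37728/53 - 38405) = √(-1997737/53) = I*√105880061/53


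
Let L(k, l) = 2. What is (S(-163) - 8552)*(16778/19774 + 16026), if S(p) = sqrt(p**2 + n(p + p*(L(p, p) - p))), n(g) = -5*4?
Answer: -1355128120952/9887 + 158457451*sqrt(26549)/9887 ≈ -1.3445e+8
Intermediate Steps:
n(g) = -20
S(p) = sqrt(-20 + p**2) (S(p) = sqrt(p**2 - 20) = sqrt(-20 + p**2))
(S(-163) - 8552)*(16778/19774 + 16026) = (sqrt(-20 + (-163)**2) - 8552)*(16778/19774 + 16026) = (sqrt(-20 + 26569) - 8552)*(16778*(1/19774) + 16026) = (sqrt(26549) - 8552)*(8389/9887 + 16026) = (-8552 + sqrt(26549))*(158457451/9887) = -1355128120952/9887 + 158457451*sqrt(26549)/9887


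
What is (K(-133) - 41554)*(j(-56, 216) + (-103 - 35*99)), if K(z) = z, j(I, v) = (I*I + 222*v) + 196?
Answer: -1989136892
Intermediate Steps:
j(I, v) = 196 + I**2 + 222*v (j(I, v) = (I**2 + 222*v) + 196 = 196 + I**2 + 222*v)
(K(-133) - 41554)*(j(-56, 216) + (-103 - 35*99)) = (-133 - 41554)*((196 + (-56)**2 + 222*216) + (-103 - 35*99)) = -41687*((196 + 3136 + 47952) + (-103 - 3465)) = -41687*(51284 - 3568) = -41687*47716 = -1989136892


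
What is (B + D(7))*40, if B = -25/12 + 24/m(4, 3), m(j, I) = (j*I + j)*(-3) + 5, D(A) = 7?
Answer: 22490/129 ≈ 174.34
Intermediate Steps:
m(j, I) = 5 - 3*j - 3*I*j (m(j, I) = (I*j + j)*(-3) + 5 = (j + I*j)*(-3) + 5 = (-3*j - 3*I*j) + 5 = 5 - 3*j - 3*I*j)
B = -1363/516 (B = -25/12 + 24/(5 - 3*4 - 3*3*4) = -25*1/12 + 24/(5 - 12 - 36) = -25/12 + 24/(-43) = -25/12 + 24*(-1/43) = -25/12 - 24/43 = -1363/516 ≈ -2.6415)
(B + D(7))*40 = (-1363/516 + 7)*40 = (2249/516)*40 = 22490/129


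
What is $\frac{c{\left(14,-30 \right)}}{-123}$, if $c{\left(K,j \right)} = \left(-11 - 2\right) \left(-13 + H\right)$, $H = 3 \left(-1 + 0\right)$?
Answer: $- \frac{208}{123} \approx -1.6911$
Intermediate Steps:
$H = -3$ ($H = 3 \left(-1\right) = -3$)
$c{\left(K,j \right)} = 208$ ($c{\left(K,j \right)} = \left(-11 - 2\right) \left(-13 - 3\right) = \left(-13\right) \left(-16\right) = 208$)
$\frac{c{\left(14,-30 \right)}}{-123} = \frac{208}{-123} = 208 \left(- \frac{1}{123}\right) = - \frac{208}{123}$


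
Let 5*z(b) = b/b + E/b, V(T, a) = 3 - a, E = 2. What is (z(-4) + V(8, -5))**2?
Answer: 6561/100 ≈ 65.610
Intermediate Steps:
z(b) = 1/5 + 2/(5*b) (z(b) = (b/b + 2/b)/5 = (1 + 2/b)/5 = 1/5 + 2/(5*b))
(z(-4) + V(8, -5))**2 = ((1/5)*(2 - 4)/(-4) + (3 - 1*(-5)))**2 = ((1/5)*(-1/4)*(-2) + (3 + 5))**2 = (1/10 + 8)**2 = (81/10)**2 = 6561/100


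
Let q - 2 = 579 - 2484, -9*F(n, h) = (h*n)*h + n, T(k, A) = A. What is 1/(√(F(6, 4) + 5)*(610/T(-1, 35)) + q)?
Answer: -279741/532629919 - 854*I*√57/532629919 ≈ -0.00052521 - 1.2105e-5*I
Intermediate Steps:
F(n, h) = -n/9 - n*h²/9 (F(n, h) = -((h*n)*h + n)/9 = -(n*h² + n)/9 = -(n + n*h²)/9 = -n/9 - n*h²/9)
q = -1903 (q = 2 + (579 - 2484) = 2 - 1905 = -1903)
1/(√(F(6, 4) + 5)*(610/T(-1, 35)) + q) = 1/(√(-⅑*6*(1 + 4²) + 5)*(610/35) - 1903) = 1/(√(-⅑*6*(1 + 16) + 5)*(610*(1/35)) - 1903) = 1/(√(-⅑*6*17 + 5)*(122/7) - 1903) = 1/(√(-34/3 + 5)*(122/7) - 1903) = 1/(√(-19/3)*(122/7) - 1903) = 1/((I*√57/3)*(122/7) - 1903) = 1/(122*I*√57/21 - 1903) = 1/(-1903 + 122*I*√57/21)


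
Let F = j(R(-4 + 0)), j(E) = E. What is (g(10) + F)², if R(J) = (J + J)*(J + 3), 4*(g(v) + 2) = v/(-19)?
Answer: 49729/1444 ≈ 34.438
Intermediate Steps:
g(v) = -2 - v/76 (g(v) = -2 + (v/(-19))/4 = -2 + (v*(-1/19))/4 = -2 + (-v/19)/4 = -2 - v/76)
R(J) = 2*J*(3 + J) (R(J) = (2*J)*(3 + J) = 2*J*(3 + J))
F = 8 (F = 2*(-4 + 0)*(3 + (-4 + 0)) = 2*(-4)*(3 - 4) = 2*(-4)*(-1) = 8)
(g(10) + F)² = ((-2 - 1/76*10) + 8)² = ((-2 - 5/38) + 8)² = (-81/38 + 8)² = (223/38)² = 49729/1444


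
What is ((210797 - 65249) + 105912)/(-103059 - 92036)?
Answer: -50292/39019 ≈ -1.2889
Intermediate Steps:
((210797 - 65249) + 105912)/(-103059 - 92036) = (145548 + 105912)/(-195095) = 251460*(-1/195095) = -50292/39019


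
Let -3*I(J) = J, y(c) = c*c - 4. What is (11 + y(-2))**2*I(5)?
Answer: -605/3 ≈ -201.67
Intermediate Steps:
y(c) = -4 + c**2 (y(c) = c**2 - 4 = -4 + c**2)
I(J) = -J/3
(11 + y(-2))**2*I(5) = (11 + (-4 + (-2)**2))**2*(-1/3*5) = (11 + (-4 + 4))**2*(-5/3) = (11 + 0)**2*(-5/3) = 11**2*(-5/3) = 121*(-5/3) = -605/3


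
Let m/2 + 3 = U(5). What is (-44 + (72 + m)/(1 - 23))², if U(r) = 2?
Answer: 269361/121 ≈ 2226.1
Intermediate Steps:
m = -2 (m = -6 + 2*2 = -6 + 4 = -2)
(-44 + (72 + m)/(1 - 23))² = (-44 + (72 - 2)/(1 - 23))² = (-44 + 70/(-22))² = (-44 + 70*(-1/22))² = (-44 - 35/11)² = (-519/11)² = 269361/121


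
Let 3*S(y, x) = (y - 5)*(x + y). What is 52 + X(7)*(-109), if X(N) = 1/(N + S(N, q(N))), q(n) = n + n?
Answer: 983/21 ≈ 46.810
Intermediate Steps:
q(n) = 2*n
S(y, x) = (-5 + y)*(x + y)/3 (S(y, x) = ((y - 5)*(x + y))/3 = ((-5 + y)*(x + y))/3 = (-5 + y)*(x + y)/3)
X(N) = 1/(N² - 4*N) (X(N) = 1/(N + (-10*N/3 - 5*N/3 + N²/3 + (2*N)*N/3)) = 1/(N + (-10*N/3 - 5*N/3 + N²/3 + 2*N²/3)) = 1/(N + (N² - 5*N)) = 1/(N² - 4*N))
52 + X(7)*(-109) = 52 + (1/(7*(-4 + 7)))*(-109) = 52 + ((⅐)/3)*(-109) = 52 + ((⅐)*(⅓))*(-109) = 52 + (1/21)*(-109) = 52 - 109/21 = 983/21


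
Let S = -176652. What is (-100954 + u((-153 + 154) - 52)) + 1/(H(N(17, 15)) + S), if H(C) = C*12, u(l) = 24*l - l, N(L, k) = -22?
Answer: -18067900333/176916 ≈ -1.0213e+5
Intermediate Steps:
u(l) = 23*l
H(C) = 12*C
(-100954 + u((-153 + 154) - 52)) + 1/(H(N(17, 15)) + S) = (-100954 + 23*((-153 + 154) - 52)) + 1/(12*(-22) - 176652) = (-100954 + 23*(1 - 52)) + 1/(-264 - 176652) = (-100954 + 23*(-51)) + 1/(-176916) = (-100954 - 1173) - 1/176916 = -102127 - 1/176916 = -18067900333/176916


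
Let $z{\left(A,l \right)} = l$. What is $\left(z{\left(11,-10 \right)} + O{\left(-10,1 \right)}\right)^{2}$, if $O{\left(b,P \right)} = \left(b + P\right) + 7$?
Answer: $144$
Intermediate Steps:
$O{\left(b,P \right)} = 7 + P + b$ ($O{\left(b,P \right)} = \left(P + b\right) + 7 = 7 + P + b$)
$\left(z{\left(11,-10 \right)} + O{\left(-10,1 \right)}\right)^{2} = \left(-10 + \left(7 + 1 - 10\right)\right)^{2} = \left(-10 - 2\right)^{2} = \left(-12\right)^{2} = 144$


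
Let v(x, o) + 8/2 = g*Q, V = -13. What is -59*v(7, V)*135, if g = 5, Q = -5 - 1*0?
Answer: 230985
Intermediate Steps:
Q = -5 (Q = -5 + 0 = -5)
v(x, o) = -29 (v(x, o) = -4 + 5*(-5) = -4 - 25 = -29)
-59*v(7, V)*135 = -59*(-29)*135 = 1711*135 = 230985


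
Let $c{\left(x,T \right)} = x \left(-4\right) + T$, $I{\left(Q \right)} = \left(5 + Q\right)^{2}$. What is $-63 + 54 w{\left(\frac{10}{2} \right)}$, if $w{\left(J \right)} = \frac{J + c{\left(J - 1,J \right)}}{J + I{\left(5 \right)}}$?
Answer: $- \frac{2313}{35} \approx -66.086$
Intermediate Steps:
$c{\left(x,T \right)} = T - 4 x$ ($c{\left(x,T \right)} = - 4 x + T = T - 4 x$)
$w{\left(J \right)} = \frac{4 - 2 J}{100 + J}$ ($w{\left(J \right)} = \frac{J + \left(J - 4 \left(J - 1\right)\right)}{J + \left(5 + 5\right)^{2}} = \frac{J + \left(J - 4 \left(-1 + J\right)\right)}{J + 10^{2}} = \frac{J - \left(-4 + 3 J\right)}{J + 100} = \frac{J - \left(-4 + 3 J\right)}{100 + J} = \frac{4 - 2 J}{100 + J}$)
$-63 + 54 w{\left(\frac{10}{2} \right)} = -63 + 54 \frac{2 \left(2 - \frac{10}{2}\right)}{100 + \frac{10}{2}} = -63 + 54 \frac{2 \left(2 - 10 \cdot \frac{1}{2}\right)}{100 + 10 \cdot \frac{1}{2}} = -63 + 54 \frac{2 \left(2 - 5\right)}{100 + 5} = -63 + 54 \frac{2 \left(2 - 5\right)}{105} = -63 + 54 \cdot 2 \cdot \frac{1}{105} \left(-3\right) = -63 + 54 \left(- \frac{2}{35}\right) = -63 - \frac{108}{35} = - \frac{2313}{35}$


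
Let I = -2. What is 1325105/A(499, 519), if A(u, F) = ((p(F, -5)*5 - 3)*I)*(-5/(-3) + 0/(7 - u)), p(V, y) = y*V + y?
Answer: 795063/26006 ≈ 30.572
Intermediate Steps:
p(V, y) = y + V*y (p(V, y) = V*y + y = y + V*y)
A(u, F) = 280/3 + 250*F/3 (A(u, F) = ((-5*(1 + F)*5 - 3)*(-2))*(-5/(-3) + 0/(7 - u)) = (((-5 - 5*F)*5 - 3)*(-2))*(-5*(-⅓) + 0) = (((-25 - 25*F) - 3)*(-2))*(5/3 + 0) = ((-28 - 25*F)*(-2))*(5/3) = (56 + 50*F)*(5/3) = 280/3 + 250*F/3)
1325105/A(499, 519) = 1325105/(280/3 + (250/3)*519) = 1325105/(280/3 + 43250) = 1325105/(130030/3) = 1325105*(3/130030) = 795063/26006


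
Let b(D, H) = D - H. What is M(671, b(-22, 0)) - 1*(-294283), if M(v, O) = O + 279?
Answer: 294540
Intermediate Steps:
M(v, O) = 279 + O
M(671, b(-22, 0)) - 1*(-294283) = (279 + (-22 - 1*0)) - 1*(-294283) = (279 + (-22 + 0)) + 294283 = (279 - 22) + 294283 = 257 + 294283 = 294540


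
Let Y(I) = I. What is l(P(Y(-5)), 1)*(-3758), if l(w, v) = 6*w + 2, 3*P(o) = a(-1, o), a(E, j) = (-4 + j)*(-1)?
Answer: -75160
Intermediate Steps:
a(E, j) = 4 - j
P(o) = 4/3 - o/3 (P(o) = (4 - o)/3 = 4/3 - o/3)
l(w, v) = 2 + 6*w
l(P(Y(-5)), 1)*(-3758) = (2 + 6*(4/3 - ⅓*(-5)))*(-3758) = (2 + 6*(4/3 + 5/3))*(-3758) = (2 + 6*3)*(-3758) = (2 + 18)*(-3758) = 20*(-3758) = -75160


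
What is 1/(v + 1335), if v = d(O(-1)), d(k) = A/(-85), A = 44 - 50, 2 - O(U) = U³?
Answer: 85/113481 ≈ 0.00074902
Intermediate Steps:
O(U) = 2 - U³
A = -6
d(k) = 6/85 (d(k) = -6/(-85) = -6*(-1/85) = 6/85)
v = 6/85 ≈ 0.070588
1/(v + 1335) = 1/(6/85 + 1335) = 1/(113481/85) = 85/113481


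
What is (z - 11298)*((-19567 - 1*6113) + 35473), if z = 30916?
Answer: 192119074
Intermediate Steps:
(z - 11298)*((-19567 - 1*6113) + 35473) = (30916 - 11298)*((-19567 - 1*6113) + 35473) = 19618*((-19567 - 6113) + 35473) = 19618*(-25680 + 35473) = 19618*9793 = 192119074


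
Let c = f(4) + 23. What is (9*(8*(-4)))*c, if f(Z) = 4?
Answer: -7776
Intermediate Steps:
c = 27 (c = 4 + 23 = 27)
(9*(8*(-4)))*c = (9*(8*(-4)))*27 = (9*(-32))*27 = -288*27 = -7776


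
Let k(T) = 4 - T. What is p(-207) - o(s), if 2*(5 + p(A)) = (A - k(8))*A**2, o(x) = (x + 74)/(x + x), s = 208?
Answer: -904629269/208 ≈ -4.3492e+6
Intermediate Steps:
o(x) = (74 + x)/(2*x) (o(x) = (74 + x)/((2*x)) = (74 + x)*(1/(2*x)) = (74 + x)/(2*x))
p(A) = -5 + A**2*(4 + A)/2 (p(A) = -5 + ((A - (4 - 1*8))*A**2)/2 = -5 + ((A - (4 - 8))*A**2)/2 = -5 + ((A - 1*(-4))*A**2)/2 = -5 + ((A + 4)*A**2)/2 = -5 + ((4 + A)*A**2)/2 = -5 + (A**2*(4 + A))/2 = -5 + A**2*(4 + A)/2)
p(-207) - o(s) = (-5 + (1/2)*(-207)**3 + 2*(-207)**2) - (74 + 208)/(2*208) = (-5 + (1/2)*(-8869743) + 2*42849) - 282/(2*208) = (-5 - 8869743/2 + 85698) - 1*141/208 = -8698357/2 - 141/208 = -904629269/208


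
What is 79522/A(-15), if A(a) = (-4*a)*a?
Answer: -39761/450 ≈ -88.358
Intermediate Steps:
A(a) = -4*a²
79522/A(-15) = 79522/((-4*(-15)²)) = 79522/((-4*225)) = 79522/(-900) = 79522*(-1/900) = -39761/450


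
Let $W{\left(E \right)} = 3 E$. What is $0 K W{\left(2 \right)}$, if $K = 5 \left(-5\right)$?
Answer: $0$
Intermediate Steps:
$K = -25$
$0 K W{\left(2 \right)} = 0 \left(-25\right) 3 \cdot 2 = 0 \cdot 6 = 0$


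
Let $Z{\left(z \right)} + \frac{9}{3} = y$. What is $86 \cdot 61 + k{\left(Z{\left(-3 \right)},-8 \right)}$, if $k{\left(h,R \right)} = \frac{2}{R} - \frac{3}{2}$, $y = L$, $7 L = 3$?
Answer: $\frac{20977}{4} \approx 5244.3$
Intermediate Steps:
$L = \frac{3}{7}$ ($L = \frac{1}{7} \cdot 3 = \frac{3}{7} \approx 0.42857$)
$y = \frac{3}{7} \approx 0.42857$
$Z{\left(z \right)} = - \frac{18}{7}$ ($Z{\left(z \right)} = -3 + \frac{3}{7} = - \frac{18}{7}$)
$k{\left(h,R \right)} = - \frac{3}{2} + \frac{2}{R}$ ($k{\left(h,R \right)} = \frac{2}{R} - \frac{3}{2} = - \frac{3}{2} + \frac{2}{R}$)
$86 \cdot 61 + k{\left(Z{\left(-3 \right)},-8 \right)} = 86 \cdot 61 - \left(\frac{3}{2} - \frac{2}{-8}\right) = 5246 + \left(- \frac{3}{2} + 2 \left(- \frac{1}{8}\right)\right) = 5246 - \frac{7}{4} = \frac{20977}{4}$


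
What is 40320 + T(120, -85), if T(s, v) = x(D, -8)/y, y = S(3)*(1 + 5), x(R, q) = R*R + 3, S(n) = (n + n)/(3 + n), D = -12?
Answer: 80689/2 ≈ 40345.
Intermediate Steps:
S(n) = 2*n/(3 + n) (S(n) = (2*n)/(3 + n) = 2*n/(3 + n))
x(R, q) = 3 + R**2 (x(R, q) = R**2 + 3 = 3 + R**2)
y = 6 (y = (2*3/(3 + 3))*(1 + 5) = (2*3/6)*6 = (2*3*(1/6))*6 = 1*6 = 6)
T(s, v) = 49/2 (T(s, v) = (3 + (-12)**2)/6 = (3 + 144)*(1/6) = 147*(1/6) = 49/2)
40320 + T(120, -85) = 40320 + 49/2 = 80689/2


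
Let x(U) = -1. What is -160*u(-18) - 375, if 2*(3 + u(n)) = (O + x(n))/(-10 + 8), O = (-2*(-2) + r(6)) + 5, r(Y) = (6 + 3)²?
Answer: 3665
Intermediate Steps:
r(Y) = 81 (r(Y) = 9² = 81)
O = 90 (O = (-2*(-2) + 81) + 5 = (4 + 81) + 5 = 85 + 5 = 90)
u(n) = -101/4 (u(n) = -3 + ((90 - 1)/(-10 + 8))/2 = -3 + (89/(-2))/2 = -3 + (89*(-½))/2 = -3 + (½)*(-89/2) = -3 - 89/4 = -101/4)
-160*u(-18) - 375 = -160*(-101/4) - 375 = 4040 - 375 = 3665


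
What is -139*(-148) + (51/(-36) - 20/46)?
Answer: 5677361/276 ≈ 20570.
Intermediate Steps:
-139*(-148) + (51/(-36) - 20/46) = 20572 + (51*(-1/36) - 20*1/46) = 20572 + (-17/12 - 10/23) = 20572 - 511/276 = 5677361/276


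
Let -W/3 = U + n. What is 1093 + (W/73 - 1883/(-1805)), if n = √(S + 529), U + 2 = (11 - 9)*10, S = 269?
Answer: 144059134/131765 - 3*√798/73 ≈ 1092.1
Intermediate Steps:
U = 18 (U = -2 + (11 - 9)*10 = -2 + 2*10 = -2 + 20 = 18)
n = √798 (n = √(269 + 529) = √798 ≈ 28.249)
W = -54 - 3*√798 (W = -3*(18 + √798) = -54 - 3*√798 ≈ -138.75)
1093 + (W/73 - 1883/(-1805)) = 1093 + ((-54 - 3*√798)/73 - 1883/(-1805)) = 1093 + ((-54 - 3*√798)*(1/73) - 1883*(-1/1805)) = 1093 + ((-54/73 - 3*√798/73) + 1883/1805) = 1093 + (39989/131765 - 3*√798/73) = 144059134/131765 - 3*√798/73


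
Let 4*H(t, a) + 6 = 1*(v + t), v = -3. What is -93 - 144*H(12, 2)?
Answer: -201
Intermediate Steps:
H(t, a) = -9/4 + t/4 (H(t, a) = -3/2 + (1*(-3 + t))/4 = -3/2 + (-3 + t)/4 = -3/2 + (-3/4 + t/4) = -9/4 + t/4)
-93 - 144*H(12, 2) = -93 - 144*(-9/4 + (1/4)*12) = -93 - 144*(-9/4 + 3) = -93 - 144*3/4 = -93 - 108 = -201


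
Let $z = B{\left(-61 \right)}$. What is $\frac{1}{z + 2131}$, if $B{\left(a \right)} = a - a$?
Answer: $\frac{1}{2131} \approx 0.00046926$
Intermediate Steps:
$B{\left(a \right)} = 0$
$z = 0$
$\frac{1}{z + 2131} = \frac{1}{0 + 2131} = \frac{1}{2131}$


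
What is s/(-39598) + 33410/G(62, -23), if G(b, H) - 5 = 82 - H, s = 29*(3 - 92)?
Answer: 132325309/435578 ≈ 303.79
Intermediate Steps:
s = -2581 (s = 29*(-89) = -2581)
G(b, H) = 87 - H (G(b, H) = 5 + (82 - H) = 87 - H)
s/(-39598) + 33410/G(62, -23) = -2581/(-39598) + 33410/(87 - 1*(-23)) = -2581*(-1/39598) + 33410/(87 + 23) = 2581/39598 + 33410/110 = 2581/39598 + 33410*(1/110) = 2581/39598 + 3341/11 = 132325309/435578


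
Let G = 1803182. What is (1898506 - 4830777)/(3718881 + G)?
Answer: -2932271/5522063 ≈ -0.53101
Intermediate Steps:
(1898506 - 4830777)/(3718881 + G) = (1898506 - 4830777)/(3718881 + 1803182) = -2932271/5522063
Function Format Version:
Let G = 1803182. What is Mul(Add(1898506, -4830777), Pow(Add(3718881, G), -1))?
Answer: Rational(-2932271, 5522063) ≈ -0.53101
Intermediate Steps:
Mul(Add(1898506, -4830777), Pow(Add(3718881, G), -1)) = Mul(Add(1898506, -4830777), Pow(Add(3718881, 1803182), -1)) = Mul(-2932271, Pow(5522063, -1)) = Mul(-2932271, Rational(1, 5522063)) = Rational(-2932271, 5522063)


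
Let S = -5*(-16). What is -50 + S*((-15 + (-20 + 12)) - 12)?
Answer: -2850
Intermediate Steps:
S = 80
-50 + S*((-15 + (-20 + 12)) - 12) = -50 + 80*((-15 + (-20 + 12)) - 12) = -50 + 80*((-15 - 8) - 12) = -50 + 80*(-23 - 12) = -50 + 80*(-35) = -50 - 2800 = -2850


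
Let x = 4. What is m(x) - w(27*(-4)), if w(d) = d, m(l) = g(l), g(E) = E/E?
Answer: 109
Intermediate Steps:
g(E) = 1
m(l) = 1
m(x) - w(27*(-4)) = 1 - 27*(-4) = 1 - 1*(-108) = 1 + 108 = 109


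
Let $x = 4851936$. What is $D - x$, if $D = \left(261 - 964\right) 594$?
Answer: $-5269518$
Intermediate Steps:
$D = -417582$ ($D = \left(-703\right) 594 = -417582$)
$D - x = -417582 - 4851936 = -5269518$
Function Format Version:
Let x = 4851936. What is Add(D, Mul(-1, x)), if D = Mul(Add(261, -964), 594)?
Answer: -5269518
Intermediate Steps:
D = -417582 (D = Mul(-703, 594) = -417582)
Add(D, Mul(-1, x)) = Add(-417582, Mul(-1, 4851936)) = Add(-417582, -4851936) = -5269518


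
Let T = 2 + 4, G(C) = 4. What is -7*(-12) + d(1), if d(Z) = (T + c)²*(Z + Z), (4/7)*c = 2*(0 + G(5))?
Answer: 884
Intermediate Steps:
T = 6
c = 14 (c = 7*(2*(0 + 4))/4 = 7*(2*4)/4 = (7/4)*8 = 14)
d(Z) = 800*Z (d(Z) = (6 + 14)²*(Z + Z) = 20²*(2*Z) = 400*(2*Z) = 800*Z)
-7*(-12) + d(1) = -7*(-12) + 800*1 = 84 + 800 = 884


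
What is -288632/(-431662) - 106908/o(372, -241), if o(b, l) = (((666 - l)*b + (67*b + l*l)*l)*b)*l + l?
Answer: 254453336221114928/380546321891107141 ≈ 0.66865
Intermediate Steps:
o(b, l) = l + b*l*(b*(666 - l) + l*(l² + 67*b)) (o(b, l) = ((b*(666 - l) + (67*b + l²)*l)*b)*l + l = ((b*(666 - l) + (l² + 67*b)*l)*b)*l + l = ((b*(666 - l) + l*(l² + 67*b))*b)*l + l = (b*(b*(666 - l) + l*(l² + 67*b)))*l + l = b*l*(b*(666 - l) + l*(l² + 67*b)) + l = l + b*l*(b*(666 - l) + l*(l² + 67*b)))
-288632/(-431662) - 106908/o(372, -241) = -288632/(-431662) - 106908*(-1/(241*(1 + 666*372² + 372*(-241)³ + 66*(-241)*372²))) = -288632*(-1/431662) - 106908*(-1/(241*(1 + 666*138384 + 372*(-13997521) + 66*(-241)*138384))) = 144316/215831 - 106908*(-1/(241*(1 + 92163744 - 5207077812 - 2201135904))) = 144316/215831 - 106908/((-241*(-7316049971))) = 144316/215831 - 106908/1763168043011 = 254453336221114928/380546321891107141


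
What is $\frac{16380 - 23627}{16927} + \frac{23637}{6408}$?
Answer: $\frac{117888241}{36156072} \approx 3.2605$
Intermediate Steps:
$\frac{16380 - 23627}{16927} + \frac{23637}{6408} = \left(-7247\right) \frac{1}{16927} + 23637 \cdot \frac{1}{6408} = - \frac{7247}{16927} + \frac{7879}{2136} = \frac{117888241}{36156072}$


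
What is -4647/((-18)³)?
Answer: 1549/1944 ≈ 0.79681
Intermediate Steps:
-4647/((-18)³) = -4647/(-5832) = -4647*(-1/5832) = 1549/1944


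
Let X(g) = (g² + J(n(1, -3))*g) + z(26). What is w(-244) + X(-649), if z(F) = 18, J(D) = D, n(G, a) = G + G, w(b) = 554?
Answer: 420475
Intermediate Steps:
n(G, a) = 2*G
X(g) = 18 + g² + 2*g (X(g) = (g² + (2*1)*g) + 18 = (g² + 2*g) + 18 = 18 + g² + 2*g)
w(-244) + X(-649) = 554 + (18 + (-649)² + 2*(-649)) = 554 + (18 + 421201 - 1298) = 554 + 419921 = 420475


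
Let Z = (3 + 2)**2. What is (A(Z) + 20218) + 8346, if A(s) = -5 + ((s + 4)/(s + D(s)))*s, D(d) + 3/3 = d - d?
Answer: 686141/24 ≈ 28589.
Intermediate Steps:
D(d) = -1 (D(d) = -1 + (d - d) = -1 + 0 = -1)
Z = 25 (Z = 5**2 = 25)
A(s) = -5 + s*(4 + s)/(-1 + s) (A(s) = -5 + ((s + 4)/(s - 1))*s = -5 + ((4 + s)/(-1 + s))*s = -5 + s*(4 + s)/(-1 + s))
(A(Z) + 20218) + 8346 = ((5 + 25**2 - 1*25)/(-1 + 25) + 20218) + 8346 = ((5 + 625 - 25)/24 + 20218) + 8346 = ((1/24)*605 + 20218) + 8346 = (605/24 + 20218) + 8346 = 485837/24 + 8346 = 686141/24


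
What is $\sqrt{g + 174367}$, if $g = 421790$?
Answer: $\sqrt{596157} \approx 772.11$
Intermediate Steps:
$\sqrt{g + 174367} = \sqrt{421790 + 174367} = \sqrt{596157}$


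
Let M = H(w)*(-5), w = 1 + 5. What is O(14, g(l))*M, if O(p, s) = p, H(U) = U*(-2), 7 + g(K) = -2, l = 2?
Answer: 840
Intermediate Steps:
g(K) = -9 (g(K) = -7 - 2 = -9)
w = 6
H(U) = -2*U
M = 60 (M = -2*6*(-5) = -12*(-5) = 60)
O(14, g(l))*M = 14*60 = 840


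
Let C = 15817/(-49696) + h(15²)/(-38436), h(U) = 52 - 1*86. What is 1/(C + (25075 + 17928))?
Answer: 477528864/20535022175455 ≈ 2.3254e-5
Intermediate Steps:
h(U) = -34 (h(U) = 52 - 86 = -34)
C = -151563137/477528864 (C = 15817/(-49696) - 34/(-38436) = 15817*(-1/49696) - 34*(-1/38436) = -15817/49696 + 17/19218 = -151563137/477528864 ≈ -0.31739)
1/(C + (25075 + 17928)) = 1/(-151563137/477528864 + (25075 + 17928)) = 1/(-151563137/477528864 + 43003) = 1/(20535022175455/477528864) = 477528864/20535022175455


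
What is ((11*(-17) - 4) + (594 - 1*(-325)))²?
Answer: 529984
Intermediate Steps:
((11*(-17) - 4) + (594 - 1*(-325)))² = ((-187 - 4) + (594 + 325))² = (-191 + 919)² = 728² = 529984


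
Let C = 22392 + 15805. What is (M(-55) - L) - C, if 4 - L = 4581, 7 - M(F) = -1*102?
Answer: -33511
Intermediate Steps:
M(F) = 109 (M(F) = 7 - (-1)*102 = 7 - 1*(-102) = 7 + 102 = 109)
L = -4577 (L = 4 - 1*4581 = 4 - 4581 = -4577)
C = 38197
(M(-55) - L) - C = (109 - 1*(-4577)) - 1*38197 = (109 + 4577) - 38197 = 4686 - 38197 = -33511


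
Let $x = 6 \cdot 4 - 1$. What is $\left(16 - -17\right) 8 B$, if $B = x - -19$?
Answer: $11088$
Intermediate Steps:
$x = 23$ ($x = 24 - 1 = 23$)
$B = 42$ ($B = 23 - -19 = 23 + 19 = 42$)
$\left(16 - -17\right) 8 B = \left(16 - -17\right) 8 \cdot 42 = \left(16 + 17\right) 8 \cdot 42 = 33 \cdot 8 \cdot 42 = 264 \cdot 42 = 11088$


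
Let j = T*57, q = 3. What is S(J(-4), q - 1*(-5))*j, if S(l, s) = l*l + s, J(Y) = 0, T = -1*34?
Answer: -15504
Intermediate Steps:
T = -34
S(l, s) = s + l² (S(l, s) = l² + s = s + l²)
j = -1938 (j = -34*57 = -1938)
S(J(-4), q - 1*(-5))*j = ((3 - 1*(-5)) + 0²)*(-1938) = ((3 + 5) + 0)*(-1938) = (8 + 0)*(-1938) = 8*(-1938) = -15504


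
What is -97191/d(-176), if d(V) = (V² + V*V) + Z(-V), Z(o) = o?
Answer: -97191/62128 ≈ -1.5644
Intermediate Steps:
d(V) = -V + 2*V² (d(V) = (V² + V*V) - V = (V² + V²) - V = 2*V² - V = -V + 2*V²)
-97191/d(-176) = -97191*(-1/(176*(-1 + 2*(-176)))) = -97191*(-1/(176*(-1 - 352))) = -97191/((-176*(-353))) = -97191/62128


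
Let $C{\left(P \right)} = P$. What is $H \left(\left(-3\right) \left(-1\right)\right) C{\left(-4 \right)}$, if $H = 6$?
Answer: $-72$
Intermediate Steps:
$H \left(\left(-3\right) \left(-1\right)\right) C{\left(-4 \right)} = 6 \left(\left(-3\right) \left(-1\right)\right) \left(-4\right) = 6 \cdot 3 \left(-4\right) = 18 \left(-4\right) = -72$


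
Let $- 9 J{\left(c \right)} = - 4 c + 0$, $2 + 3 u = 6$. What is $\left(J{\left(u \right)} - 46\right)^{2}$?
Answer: $\frac{1503076}{729} \approx 2061.8$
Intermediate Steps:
$u = \frac{4}{3}$ ($u = - \frac{2}{3} + \frac{1}{3} \cdot 6 = - \frac{2}{3} + 2 = \frac{4}{3} \approx 1.3333$)
$J{\left(c \right)} = \frac{4 c}{9}$ ($J{\left(c \right)} = - \frac{- 4 c + 0}{9} = - \frac{\left(-4\right) c}{9} = \frac{4 c}{9}$)
$\left(J{\left(u \right)} - 46\right)^{2} = \left(\frac{4}{9} \cdot \frac{4}{3} - 46\right)^{2} = \left(\frac{16}{27} - 46\right)^{2} = \left(- \frac{1226}{27}\right)^{2} = \frac{1503076}{729}$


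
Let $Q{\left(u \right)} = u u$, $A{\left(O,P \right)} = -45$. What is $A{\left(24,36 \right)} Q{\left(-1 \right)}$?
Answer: $-45$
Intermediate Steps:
$Q{\left(u \right)} = u^{2}$
$A{\left(24,36 \right)} Q{\left(-1 \right)} = - 45 \left(-1\right)^{2} = \left(-45\right) 1 = -45$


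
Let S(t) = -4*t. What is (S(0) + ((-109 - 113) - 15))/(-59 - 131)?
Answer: 237/190 ≈ 1.2474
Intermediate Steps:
(S(0) + ((-109 - 113) - 15))/(-59 - 131) = (-4*0 + ((-109 - 113) - 15))/(-59 - 131) = (0 + (-222 - 15))/(-190) = (0 - 237)*(-1/190) = -237*(-1/190) = 237/190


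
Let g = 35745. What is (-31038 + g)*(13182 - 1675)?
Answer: 54163449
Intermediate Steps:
(-31038 + g)*(13182 - 1675) = (-31038 + 35745)*(13182 - 1675) = 4707*11507 = 54163449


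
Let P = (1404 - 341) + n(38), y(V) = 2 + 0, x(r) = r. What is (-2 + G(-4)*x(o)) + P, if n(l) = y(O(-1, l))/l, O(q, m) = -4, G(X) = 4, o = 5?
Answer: 20540/19 ≈ 1081.1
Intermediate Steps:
y(V) = 2
n(l) = 2/l
P = 20198/19 (P = (1404 - 341) + 2/38 = 1063 + 2*(1/38) = 1063 + 1/19 = 20198/19 ≈ 1063.1)
(-2 + G(-4)*x(o)) + P = (-2 + 4*5) + 20198/19 = (-2 + 20) + 20198/19 = 18 + 20198/19 = 20540/19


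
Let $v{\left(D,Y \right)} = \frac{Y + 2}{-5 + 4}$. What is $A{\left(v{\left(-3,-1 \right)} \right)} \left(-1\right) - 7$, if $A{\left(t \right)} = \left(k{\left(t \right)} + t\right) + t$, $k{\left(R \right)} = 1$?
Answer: $-6$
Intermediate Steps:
$v{\left(D,Y \right)} = -2 - Y$ ($v{\left(D,Y \right)} = \frac{2 + Y}{-1} = \left(2 + Y\right) \left(-1\right) = -2 - Y$)
$A{\left(t \right)} = 1 + 2 t$ ($A{\left(t \right)} = \left(1 + t\right) + t = 1 + 2 t$)
$A{\left(v{\left(-3,-1 \right)} \right)} \left(-1\right) - 7 = \left(1 + 2 \left(-2 - -1\right)\right) \left(-1\right) - 7 = \left(1 + 2 \left(-2 + 1\right)\right) \left(-1\right) - 7 = \left(1 + 2 \left(-1\right)\right) \left(-1\right) - 7 = \left(1 - 2\right) \left(-1\right) - 7 = \left(-1\right) \left(-1\right) - 7 = 1 - 7 = -6$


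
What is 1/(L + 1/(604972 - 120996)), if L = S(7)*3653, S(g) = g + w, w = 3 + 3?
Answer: 483976/22983536265 ≈ 2.1057e-5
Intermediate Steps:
w = 6
S(g) = 6 + g (S(g) = g + 6 = 6 + g)
L = 47489 (L = (6 + 7)*3653 = 13*3653 = 47489)
1/(L + 1/(604972 - 120996)) = 1/(47489 + 1/(604972 - 120996)) = 1/(47489 + 1/483976) = 1/(22983536265/483976) = 483976/22983536265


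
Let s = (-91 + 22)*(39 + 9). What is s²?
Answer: 10969344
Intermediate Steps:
s = -3312 (s = -69*48 = -3312)
s² = (-3312)² = 10969344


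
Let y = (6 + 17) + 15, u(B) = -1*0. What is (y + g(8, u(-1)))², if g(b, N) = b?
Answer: 2116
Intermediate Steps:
u(B) = 0
y = 38 (y = 23 + 15 = 38)
(y + g(8, u(-1)))² = (38 + 8)² = 46² = 2116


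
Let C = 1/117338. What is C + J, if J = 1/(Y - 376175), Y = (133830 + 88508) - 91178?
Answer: 127677/28749570070 ≈ 4.4410e-6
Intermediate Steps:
Y = 131160 (Y = 222338 - 91178 = 131160)
J = -1/245015 (J = 1/(131160 - 376175) = 1/(-245015) = -1/245015 ≈ -4.0814e-6)
C = 1/117338 ≈ 8.5224e-6
C + J = 1/117338 - 1/245015 = 127677/28749570070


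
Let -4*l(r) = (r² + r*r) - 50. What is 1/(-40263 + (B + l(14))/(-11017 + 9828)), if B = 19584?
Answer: -2378/95784411 ≈ -2.4827e-5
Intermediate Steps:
l(r) = 25/2 - r²/2 (l(r) = -((r² + r*r) - 50)/4 = -((r² + r²) - 50)/4 = -(2*r² - 50)/4 = -(-50 + 2*r²)/4 = 25/2 - r²/2)
1/(-40263 + (B + l(14))/(-11017 + 9828)) = 1/(-40263 + (19584 + (25/2 - ½*14²))/(-11017 + 9828)) = 1/(-40263 + (19584 + (25/2 - ½*196))/(-1189)) = 1/(-40263 + (19584 + (25/2 - 98))*(-1/1189)) = 1/(-40263 + (19584 - 171/2)*(-1/1189)) = 1/(-40263 + (38997/2)*(-1/1189)) = 1/(-40263 - 38997/2378) = 1/(-95784411/2378) = -2378/95784411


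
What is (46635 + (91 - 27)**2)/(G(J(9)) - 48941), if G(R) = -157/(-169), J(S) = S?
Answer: -8573539/8270872 ≈ -1.0366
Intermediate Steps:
G(R) = 157/169 (G(R) = -157*(-1/169) = 157/169)
(46635 + (91 - 27)**2)/(G(J(9)) - 48941) = (46635 + (91 - 27)**2)/(157/169 - 48941) = (46635 + 64**2)/(-8270872/169) = (46635 + 4096)*(-169/8270872) = 50731*(-169/8270872) = -8573539/8270872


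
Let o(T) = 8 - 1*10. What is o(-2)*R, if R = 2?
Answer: -4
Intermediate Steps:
o(T) = -2 (o(T) = 8 - 10 = -2)
o(-2)*R = -2*2 = -4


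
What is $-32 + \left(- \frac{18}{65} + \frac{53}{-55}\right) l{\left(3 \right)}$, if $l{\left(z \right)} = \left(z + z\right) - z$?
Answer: $- \frac{25541}{715} \approx -35.722$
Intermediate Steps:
$l{\left(z \right)} = z$ ($l{\left(z \right)} = 2 z - z = z$)
$-32 + \left(- \frac{18}{65} + \frac{53}{-55}\right) l{\left(3 \right)} = -32 + \left(- \frac{18}{65} + \frac{53}{-55}\right) 3 = -32 + \left(\left(-18\right) \frac{1}{65} + 53 \left(- \frac{1}{55}\right)\right) 3 = -32 + \left(- \frac{18}{65} - \frac{53}{55}\right) 3 = -32 - \frac{2661}{715} = - \frac{25541}{715}$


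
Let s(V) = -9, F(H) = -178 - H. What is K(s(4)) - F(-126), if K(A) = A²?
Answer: 133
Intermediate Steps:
K(s(4)) - F(-126) = (-9)² - (-178 - 1*(-126)) = 81 - (-178 + 126) = 81 - 1*(-52) = 81 + 52 = 133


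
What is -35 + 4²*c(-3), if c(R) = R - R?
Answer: -35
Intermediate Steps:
c(R) = 0
-35 + 4²*c(-3) = -35 + 4²*0 = -35 + 16*0 = -35 + 0 = -35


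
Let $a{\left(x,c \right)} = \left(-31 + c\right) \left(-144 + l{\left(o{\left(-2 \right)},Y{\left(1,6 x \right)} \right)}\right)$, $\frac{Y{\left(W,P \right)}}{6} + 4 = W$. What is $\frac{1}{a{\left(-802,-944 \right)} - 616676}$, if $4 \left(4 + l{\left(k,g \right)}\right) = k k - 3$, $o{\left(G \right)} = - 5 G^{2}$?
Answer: $- \frac{4}{2276579} \approx -1.757 \cdot 10^{-6}$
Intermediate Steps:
$Y{\left(W,P \right)} = -24 + 6 W$
$l{\left(k,g \right)} = - \frac{19}{4} + \frac{k^{2}}{4}$ ($l{\left(k,g \right)} = -4 + \frac{k k - 3}{4} = -4 + \frac{k^{2} - 3}{4} = -4 + \frac{-3 + k^{2}}{4} = -4 + \left(- \frac{3}{4} + \frac{k^{2}}{4}\right) = - \frac{19}{4} + \frac{k^{2}}{4}$)
$a{\left(x,c \right)} = \frac{6045}{4} - \frac{195 c}{4}$ ($a{\left(x,c \right)} = \left(-31 + c\right) \left(-144 - \left(\frac{19}{4} - \frac{\left(- 5 \left(-2\right)^{2}\right)^{2}}{4}\right)\right) = \left(-31 + c\right) \left(-144 - \left(\frac{19}{4} - \frac{\left(\left(-5\right) 4\right)^{2}}{4}\right)\right) = \left(-31 + c\right) \left(-144 - \left(\frac{19}{4} - \frac{\left(-20\right)^{2}}{4}\right)\right) = \left(-31 + c\right) \left(-144 + \left(- \frac{19}{4} + \frac{1}{4} \cdot 400\right)\right) = \left(-31 + c\right) \left(-144 + \left(- \frac{19}{4} + 100\right)\right) = \left(-31 + c\right) \left(-144 + \frac{381}{4}\right) = \left(-31 + c\right) \left(- \frac{195}{4}\right) = \frac{6045}{4} - \frac{195 c}{4}$)
$\frac{1}{a{\left(-802,-944 \right)} - 616676} = \frac{1}{\left(\frac{6045}{4} - -46020\right) - 616676} = \frac{1}{\left(\frac{6045}{4} + 46020\right) - 616676} = \frac{1}{\frac{190125}{4} - 616676} = \frac{1}{- \frac{2276579}{4}} = - \frac{4}{2276579}$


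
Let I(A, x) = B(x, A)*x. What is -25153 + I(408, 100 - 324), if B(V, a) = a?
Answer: -116545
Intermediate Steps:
I(A, x) = A*x
-25153 + I(408, 100 - 324) = -25153 + 408*(100 - 324) = -25153 + 408*(-224) = -25153 - 91392 = -116545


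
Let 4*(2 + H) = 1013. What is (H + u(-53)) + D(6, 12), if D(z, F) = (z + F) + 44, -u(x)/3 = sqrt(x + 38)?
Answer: 1253/4 - 3*I*sqrt(15) ≈ 313.25 - 11.619*I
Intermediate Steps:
H = 1005/4 (H = -2 + (1/4)*1013 = -2 + 1013/4 = 1005/4 ≈ 251.25)
u(x) = -3*sqrt(38 + x) (u(x) = -3*sqrt(x + 38) = -3*sqrt(38 + x))
D(z, F) = 44 + F + z (D(z, F) = (F + z) + 44 = 44 + F + z)
(H + u(-53)) + D(6, 12) = (1005/4 - 3*sqrt(38 - 53)) + (44 + 12 + 6) = (1005/4 - 3*I*sqrt(15)) + 62 = 1253/4 - 3*I*sqrt(15)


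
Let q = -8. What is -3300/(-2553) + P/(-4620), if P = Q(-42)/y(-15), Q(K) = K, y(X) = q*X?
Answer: 14520851/11233200 ≈ 1.2927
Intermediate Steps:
y(X) = -8*X
P = -7/20 (P = -42/((-8*(-15))) = -42/120 = -42*1/120 = -7/20 ≈ -0.35000)
-3300/(-2553) + P/(-4620) = -3300/(-2553) - 7/20/(-4620) = -3300*(-1/2553) - 7/20*(-1/4620) = 1100/851 + 1/13200 = 14520851/11233200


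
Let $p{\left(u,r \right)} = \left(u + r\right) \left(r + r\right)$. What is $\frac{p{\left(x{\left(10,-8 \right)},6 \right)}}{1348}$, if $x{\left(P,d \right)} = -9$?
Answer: $- \frac{9}{337} \approx -0.026706$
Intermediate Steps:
$p{\left(u,r \right)} = 2 r \left(r + u\right)$ ($p{\left(u,r \right)} = \left(r + u\right) 2 r = 2 r \left(r + u\right)$)
$\frac{p{\left(x{\left(10,-8 \right)},6 \right)}}{1348} = \frac{2 \cdot 6 \left(6 - 9\right)}{1348} = 2 \cdot 6 \left(-3\right) \frac{1}{1348} = \left(-36\right) \frac{1}{1348} = - \frac{9}{337}$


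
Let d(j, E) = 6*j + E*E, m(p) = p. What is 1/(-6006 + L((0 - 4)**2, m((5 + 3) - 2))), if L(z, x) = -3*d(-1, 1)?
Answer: -1/5991 ≈ -0.00016692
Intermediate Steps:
d(j, E) = E**2 + 6*j (d(j, E) = 6*j + E**2 = E**2 + 6*j)
L(z, x) = 15 (L(z, x) = -3*(1**2 + 6*(-1)) = -3*(1 - 6) = -3*(-5) = 15)
1/(-6006 + L((0 - 4)**2, m((5 + 3) - 2))) = 1/(-6006 + 15) = 1/(-5991) = -1/5991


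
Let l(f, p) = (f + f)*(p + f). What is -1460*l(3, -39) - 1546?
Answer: 313814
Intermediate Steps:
l(f, p) = 2*f*(f + p) (l(f, p) = (2*f)*(f + p) = 2*f*(f + p))
-1460*l(3, -39) - 1546 = -2920*3*(3 - 39) - 1546 = -2920*3*(-36) - 1546 = -1460*(-216) - 1546 = 315360 - 1546 = 313814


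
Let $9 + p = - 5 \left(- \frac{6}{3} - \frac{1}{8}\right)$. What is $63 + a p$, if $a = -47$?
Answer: $- \frac{107}{8} \approx -13.375$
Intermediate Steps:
$p = \frac{13}{8}$ ($p = -9 - 5 \left(- \frac{6}{3} - \frac{1}{8}\right) = -9 - 5 \left(\left(-6\right) \frac{1}{3} - \frac{1}{8}\right) = -9 - 5 \left(-2 - \frac{1}{8}\right) = -9 - - \frac{85}{8} = -9 + \frac{85}{8} = \frac{13}{8} \approx 1.625$)
$63 + a p = 63 - \frac{611}{8} = - \frac{107}{8}$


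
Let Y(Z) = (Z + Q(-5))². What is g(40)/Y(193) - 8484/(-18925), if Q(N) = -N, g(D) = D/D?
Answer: 332625661/741935700 ≈ 0.44832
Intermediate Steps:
g(D) = 1
Y(Z) = (5 + Z)² (Y(Z) = (Z - 1*(-5))² = (Z + 5)² = (5 + Z)²)
g(40)/Y(193) - 8484/(-18925) = 1/(5 + 193)² - 8484/(-18925) = 1/198² - 8484*(-1/18925) = 1/39204 + 8484/18925 = 332625661/741935700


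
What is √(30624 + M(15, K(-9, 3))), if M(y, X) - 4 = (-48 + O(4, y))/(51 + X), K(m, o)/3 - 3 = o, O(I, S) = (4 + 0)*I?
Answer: 10*√1458177/69 ≈ 175.01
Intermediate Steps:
O(I, S) = 4*I
K(m, o) = 9 + 3*o
M(y, X) = 4 - 32/(51 + X) (M(y, X) = 4 + (-48 + 4*4)/(51 + X) = 4 + (-48 + 16)/(51 + X) = 4 - 32/(51 + X))
√(30624 + M(15, K(-9, 3))) = √(30624 + 4*(43 + (9 + 3*3))/(51 + (9 + 3*3))) = √(30624 + 4*(43 + (9 + 9))/(51 + (9 + 9))) = √(30624 + 4*(43 + 18)/(51 + 18)) = √(30624 + 4*61/69) = √(30624 + 4*(1/69)*61) = √(30624 + 244/69) = √(2113300/69) = 10*√1458177/69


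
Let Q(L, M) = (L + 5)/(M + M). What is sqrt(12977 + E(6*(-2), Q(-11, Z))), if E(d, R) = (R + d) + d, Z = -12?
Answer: 3*sqrt(5757)/2 ≈ 113.81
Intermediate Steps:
Q(L, M) = (5 + L)/(2*M) (Q(L, M) = (5 + L)/((2*M)) = (5 + L)*(1/(2*M)) = (5 + L)/(2*M))
E(d, R) = R + 2*d
sqrt(12977 + E(6*(-2), Q(-11, Z))) = sqrt(12977 + ((1/2)*(5 - 11)/(-12) + 2*(6*(-2)))) = sqrt(12977 + ((1/2)*(-1/12)*(-6) + 2*(-12))) = sqrt(12977 + (1/4 - 24)) = sqrt(12977 - 95/4) = sqrt(51813/4) = 3*sqrt(5757)/2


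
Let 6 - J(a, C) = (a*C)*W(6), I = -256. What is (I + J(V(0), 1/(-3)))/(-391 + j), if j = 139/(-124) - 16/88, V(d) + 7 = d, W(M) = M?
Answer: 120032/178367 ≈ 0.67295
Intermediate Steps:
V(d) = -7 + d
j = -1777/1364 (j = 139*(-1/124) - 16*1/88 = -139/124 - 2/11 = -1777/1364 ≈ -1.3028)
J(a, C) = 6 - 6*C*a (J(a, C) = 6 - a*C*6 = 6 - C*a*6 = 6 - 6*C*a)
(I + J(V(0), 1/(-3)))/(-391 + j) = (-256 + (6 - 6*(-7 + 0)/(-3)))/(-391 - 1777/1364) = (-256 + (6 - 6*(-⅓)*(-7)))/(-535101/1364) = (-256 + (6 - 14))*(-1364/535101) = (-256 - 8)*(-1364/535101) = -264*(-1364/535101) = 120032/178367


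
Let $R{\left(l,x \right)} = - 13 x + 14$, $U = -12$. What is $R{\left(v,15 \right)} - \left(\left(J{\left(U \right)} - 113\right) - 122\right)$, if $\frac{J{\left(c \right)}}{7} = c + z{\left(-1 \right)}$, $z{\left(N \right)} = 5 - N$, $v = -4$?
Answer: $96$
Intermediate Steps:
$R{\left(l,x \right)} = 14 - 13 x$
$J{\left(c \right)} = 42 + 7 c$ ($J{\left(c \right)} = 7 \left(c + \left(5 - -1\right)\right) = 7 \left(c + \left(5 + 1\right)\right) = 7 \left(c + 6\right) = 7 \left(6 + c\right) = 42 + 7 c$)
$R{\left(v,15 \right)} - \left(\left(J{\left(U \right)} - 113\right) - 122\right) = \left(14 - 195\right) - \left(\left(\left(42 + 7 \left(-12\right)\right) - 113\right) - 122\right) = \left(14 - 195\right) - \left(\left(\left(42 - 84\right) - 113\right) - 122\right) = -181 - \left(\left(-42 - 113\right) - 122\right) = -181 - \left(-155 - 122\right) = -181 - -277 = -181 + 277 = 96$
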